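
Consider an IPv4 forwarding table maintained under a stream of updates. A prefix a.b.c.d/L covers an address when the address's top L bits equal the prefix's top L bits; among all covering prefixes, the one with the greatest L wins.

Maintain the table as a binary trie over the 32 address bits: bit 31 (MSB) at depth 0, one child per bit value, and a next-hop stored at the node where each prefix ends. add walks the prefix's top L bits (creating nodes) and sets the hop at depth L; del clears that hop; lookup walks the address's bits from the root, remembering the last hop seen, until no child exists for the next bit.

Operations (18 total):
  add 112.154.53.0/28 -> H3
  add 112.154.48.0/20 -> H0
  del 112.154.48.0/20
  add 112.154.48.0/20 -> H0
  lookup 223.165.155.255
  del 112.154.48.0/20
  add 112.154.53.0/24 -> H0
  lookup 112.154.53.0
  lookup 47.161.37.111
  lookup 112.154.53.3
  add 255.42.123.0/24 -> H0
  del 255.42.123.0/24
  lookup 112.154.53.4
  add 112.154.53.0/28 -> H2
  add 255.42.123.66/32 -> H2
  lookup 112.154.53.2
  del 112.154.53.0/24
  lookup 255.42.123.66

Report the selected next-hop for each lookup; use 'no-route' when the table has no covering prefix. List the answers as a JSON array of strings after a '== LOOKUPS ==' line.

Apply in order:
  add 112.154.53.0/28 -> H3 at depth 28
  add 112.154.48.0/20 -> H0 at depth 20
  - 112.154.48.0/20 clear@20
  add 112.154.48.0/20 -> H0 at depth 20
  ? 223.165.155.255  path d0:-  best=no-route
  - 112.154.48.0/20 clear@20
  add 112.154.53.0/24 -> H0 at depth 24
  ? 112.154.53.0  path d0:-→d1:-→d2:-→d3:-→d4:-→d5:-→d6:-→d7:-→d8:-→d9:-→d10:-→d11:-→d12:-→d13:-→d14:-→d15:-→d16:-→d17:-→d18:-→d19:-→d20:-→d21:-→d22:-→d23:-→d24:H0→d25:-→d26:-→d27:-→d28:H3  best=H3
  ? 47.161.37.111  path d0:-→d1:-  best=no-route
  ? 112.154.53.3  path d0:-→d1:-→d2:-→d3:-→d4:-→d5:-→d6:-→d7:-→d8:-→d9:-→d10:-→d11:-→d12:-→d13:-→d14:-→d15:-→d16:-→d17:-→d18:-→d19:-→d20:-→d21:-→d22:-→d23:-→d24:H0→d25:-→d26:-→d27:-→d28:H3  best=H3
  add 255.42.123.0/24 -> H0 at depth 24
  - 255.42.123.0/24 clear@24
  ? 112.154.53.4  path d0:-→d1:-→d2:-→d3:-→d4:-→d5:-→d6:-→d7:-→d8:-→d9:-→d10:-→d11:-→d12:-→d13:-→d14:-→d15:-→d16:-→d17:-→d18:-→d19:-→d20:-→d21:-→d22:-→d23:-→d24:H0→d25:-→d26:-→d27:-→d28:H3  best=H3
  add 112.154.53.0/28 -> H2 at depth 28
  add 255.42.123.66/32 -> H2 at depth 32
  ? 112.154.53.2  path d0:-→d1:-→d2:-→d3:-→d4:-→d5:-→d6:-→d7:-→d8:-→d9:-→d10:-→d11:-→d12:-→d13:-→d14:-→d15:-→d16:-→d17:-→d18:-→d19:-→d20:-→d21:-→d22:-→d23:-→d24:H0→d25:-→d26:-→d27:-→d28:H2  best=H2
  - 112.154.53.0/24 clear@24
  ? 255.42.123.66  path d0:-→d1:-→d2:-→d3:-→d4:-→d5:-→d6:-→d7:-→d8:-→d9:-→d10:-→d11:-→d12:-→d13:-→d14:-→d15:-→d16:-→d17:-→d18:-→d19:-→d20:-→d21:-→d22:-→d23:-→d24:-→d25:-→d26:-→d27:-→d28:-→d29:-→d30:-→d31:-→d32:H2  best=H2

== LOOKUPS ==
["no-route","H3","no-route","H3","H3","H2","H2"]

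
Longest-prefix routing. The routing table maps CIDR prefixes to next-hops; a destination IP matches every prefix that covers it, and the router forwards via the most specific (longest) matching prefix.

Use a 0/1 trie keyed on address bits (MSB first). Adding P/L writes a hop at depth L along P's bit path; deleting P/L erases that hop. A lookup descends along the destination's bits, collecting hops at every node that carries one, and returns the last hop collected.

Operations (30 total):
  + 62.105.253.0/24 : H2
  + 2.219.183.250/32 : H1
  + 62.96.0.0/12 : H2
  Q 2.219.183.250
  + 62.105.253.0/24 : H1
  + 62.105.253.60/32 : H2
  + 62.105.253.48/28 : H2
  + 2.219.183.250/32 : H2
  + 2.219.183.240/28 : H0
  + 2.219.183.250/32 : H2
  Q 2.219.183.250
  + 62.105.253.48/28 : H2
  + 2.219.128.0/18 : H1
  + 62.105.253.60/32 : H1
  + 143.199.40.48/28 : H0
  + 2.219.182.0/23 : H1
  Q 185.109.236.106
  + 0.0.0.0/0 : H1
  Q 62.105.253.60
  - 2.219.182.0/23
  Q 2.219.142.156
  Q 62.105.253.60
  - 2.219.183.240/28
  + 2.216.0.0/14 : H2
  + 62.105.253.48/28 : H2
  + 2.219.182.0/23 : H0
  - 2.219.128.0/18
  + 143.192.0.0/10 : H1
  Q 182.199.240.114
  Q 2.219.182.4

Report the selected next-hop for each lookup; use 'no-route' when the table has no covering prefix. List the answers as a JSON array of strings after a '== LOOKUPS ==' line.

Trace:
  + 62.105.253.0/24 (H2) depth=24
  + 2.219.183.250/32 (H1) depth=32
  + 62.96.0.0/12 (H2) depth=12
  ? 2.219.183.250  path d0:-→d1:-→d2:-→d3:-→d4:-→d5:-→d6:-→d7:-→d8:-→d9:-→d10:-→d11:-→d12:-→d13:-→d14:-→d15:-→d16:-→d17:-→d18:-→d19:-→d20:-→d21:-→d22:-→d23:-→d24:-→d25:-→d26:-→d27:-→d28:-→d29:-→d30:-→d31:-→d32:H1  best=H1
  + 62.105.253.0/24 (H1) depth=24
  + 62.105.253.60/32 (H2) depth=32
  + 62.105.253.48/28 (H2) depth=28
  + 2.219.183.250/32 (H2) depth=32
  + 2.219.183.240/28 (H0) depth=28
  + 2.219.183.250/32 (H2) depth=32
  ? 2.219.183.250  path d0:-→d1:-→d2:-→d3:-→d4:-→d5:-→d6:-→d7:-→d8:-→d9:-→d10:-→d11:-→d12:-→d13:-→d14:-→d15:-→d16:-→d17:-→d18:-→d19:-→d20:-→d21:-→d22:-→d23:-→d24:-→d25:-→d26:-→d27:-→d28:H0→d29:-→d30:-→d31:-→d32:H2  best=H2
  + 62.105.253.48/28 (H2) depth=28
  + 2.219.128.0/18 (H1) depth=18
  + 62.105.253.60/32 (H1) depth=32
  + 143.199.40.48/28 (H0) depth=28
  + 2.219.182.0/23 (H1) depth=23
  ? 185.109.236.106  path d0:-→d1:-→d2:-  best=no-route
  + 0.0.0.0/0 (H1) depth=0
  ? 62.105.253.60  path d0:H1→d1:-→d2:-→d3:-→d4:-→d5:-→d6:-→d7:-→d8:-→d9:-→d10:-→d11:-→d12:H2→d13:-→d14:-→d15:-→d16:-→d17:-→d18:-→d19:-→d20:-→d21:-→d22:-→d23:-→d24:H1→d25:-→d26:-→d27:-→d28:H2→d29:-→d30:-→d31:-→d32:H1  best=H1
  del 2.219.182.0/23 (clear depth 23)
  ? 2.219.142.156  path d0:H1→d1:-→d2:-→d3:-→d4:-→d5:-→d6:-→d7:-→d8:-→d9:-→d10:-→d11:-→d12:-→d13:-→d14:-→d15:-→d16:-→d17:-→d18:H1  best=H1
  ? 62.105.253.60  path d0:H1→d1:-→d2:-→d3:-→d4:-→d5:-→d6:-→d7:-→d8:-→d9:-→d10:-→d11:-→d12:H2→d13:-→d14:-→d15:-→d16:-→d17:-→d18:-→d19:-→d20:-→d21:-→d22:-→d23:-→d24:H1→d25:-→d26:-→d27:-→d28:H2→d29:-→d30:-→d31:-→d32:H1  best=H1
  del 2.219.183.240/28 (clear depth 28)
  + 2.216.0.0/14 (H2) depth=14
  + 62.105.253.48/28 (H2) depth=28
  + 2.219.182.0/23 (H0) depth=23
  del 2.219.128.0/18 (clear depth 18)
  + 143.192.0.0/10 (H1) depth=10
  ? 182.199.240.114  path d0:H1→d1:-→d2:-  best=H1
  ? 2.219.182.4  path d0:H1→d1:-→d2:-→d3:-→d4:-→d5:-→d6:-→d7:-→d8:-→d9:-→d10:-→d11:-→d12:-→d13:-→d14:H2→d15:-→d16:-→d17:-→d18:-→d19:-→d20:-→d21:-→d22:-→d23:H0  best=H0

== LOOKUPS ==
["H1","H2","no-route","H1","H1","H1","H1","H0"]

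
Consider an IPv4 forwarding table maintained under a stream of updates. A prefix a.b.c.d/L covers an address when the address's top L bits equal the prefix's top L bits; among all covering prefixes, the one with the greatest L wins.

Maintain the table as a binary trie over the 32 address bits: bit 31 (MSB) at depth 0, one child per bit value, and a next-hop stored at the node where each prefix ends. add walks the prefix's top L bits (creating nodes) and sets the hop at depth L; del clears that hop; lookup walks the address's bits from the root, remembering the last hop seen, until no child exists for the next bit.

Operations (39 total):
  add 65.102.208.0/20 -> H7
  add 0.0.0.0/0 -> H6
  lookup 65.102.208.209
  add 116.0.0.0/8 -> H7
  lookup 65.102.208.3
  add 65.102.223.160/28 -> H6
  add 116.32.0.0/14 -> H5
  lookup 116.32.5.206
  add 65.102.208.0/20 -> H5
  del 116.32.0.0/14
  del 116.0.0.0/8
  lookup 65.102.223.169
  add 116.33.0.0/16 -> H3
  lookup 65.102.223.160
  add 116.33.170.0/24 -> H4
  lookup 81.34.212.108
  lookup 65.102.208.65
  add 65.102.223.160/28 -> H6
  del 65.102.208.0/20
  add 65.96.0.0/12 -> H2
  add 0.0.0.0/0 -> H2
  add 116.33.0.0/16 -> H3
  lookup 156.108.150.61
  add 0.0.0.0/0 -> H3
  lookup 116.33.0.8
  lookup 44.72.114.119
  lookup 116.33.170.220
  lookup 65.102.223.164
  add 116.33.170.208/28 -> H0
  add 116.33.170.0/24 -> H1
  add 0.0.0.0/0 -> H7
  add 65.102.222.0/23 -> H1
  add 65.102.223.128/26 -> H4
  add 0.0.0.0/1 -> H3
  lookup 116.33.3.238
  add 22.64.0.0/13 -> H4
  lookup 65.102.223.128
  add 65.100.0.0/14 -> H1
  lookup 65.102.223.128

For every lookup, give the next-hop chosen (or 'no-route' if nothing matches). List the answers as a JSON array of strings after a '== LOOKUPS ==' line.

Apply in order:
  + 65.102.208.0/20 (H7) depth=20
  + 0.0.0.0/0 (H6) depth=0
  lookup 65.102.208.209: bits 01000001011001101101 walk d0:H6→d1:-→d2:-→d3:-→d4:-→d5:-→d6:-→d7:-→d8:-→d9:-→d10:-→d11:-→d12:-→d13:-→d14:-→d15:-→d16:-→d17:-→d18:-→d19:-→d20:H7 -> H7
  + 116.0.0.0/8 (H7) depth=8
  lookup 65.102.208.3: bits 01000001011001101101 walk d0:H6→d1:-→d2:-→d3:-→d4:-→d5:-→d6:-→d7:-→d8:-→d9:-→d10:-→d11:-→d12:-→d13:-→d14:-→d15:-→d16:-→d17:-→d18:-→d19:-→d20:H7 -> H7
  + 65.102.223.160/28 (H6) depth=28
  + 116.32.0.0/14 (H5) depth=14
  lookup 116.32.5.206: bits 01110100001000 walk d0:H6→d1:-→d2:-→d3:-→d4:-→d5:-→d6:-→d7:-→d8:H7→d9:-→d10:-→d11:-→d12:-→d13:-→d14:H5 -> H5
  + 65.102.208.0/20 (H5) depth=20
  - 116.32.0.0/14 clear@14
  - 116.0.0.0/8 clear@8
  lookup 65.102.223.169: bits 0100000101100110110111111010 walk d0:H6→d1:-→d2:-→d3:-→d4:-→d5:-→d6:-→d7:-→d8:-→d9:-→d10:-→d11:-→d12:-→d13:-→d14:-→d15:-→d16:-→d17:-→d18:-→d19:-→d20:H5→d21:-→d22:-→d23:-→d24:-→d25:-→d26:-→d27:-→d28:H6 -> H6
  + 116.33.0.0/16 (H3) depth=16
  lookup 65.102.223.160: bits 0100000101100110110111111010 walk d0:H6→d1:-→d2:-→d3:-→d4:-→d5:-→d6:-→d7:-→d8:-→d9:-→d10:-→d11:-→d12:-→d13:-→d14:-→d15:-→d16:-→d17:-→d18:-→d19:-→d20:H5→d21:-→d22:-→d23:-→d24:-→d25:-→d26:-→d27:-→d28:H6 -> H6
  + 116.33.170.0/24 (H4) depth=24
  lookup 81.34.212.108: bits 010 walk d0:H6→d1:-→d2:-→d3:- -> H6
  lookup 65.102.208.65: bits 01000001011001101101 walk d0:H6→d1:-→d2:-→d3:-→d4:-→d5:-→d6:-→d7:-→d8:-→d9:-→d10:-→d11:-→d12:-→d13:-→d14:-→d15:-→d16:-→d17:-→d18:-→d19:-→d20:H5 -> H5
  + 65.102.223.160/28 (H6) depth=28
  - 65.102.208.0/20 clear@20
  + 65.96.0.0/12 (H2) depth=12
  + 0.0.0.0/0 (H2) depth=0
  + 116.33.0.0/16 (H3) depth=16
  lookup 156.108.150.61: bits ε walk d0:H2 -> H2
  + 0.0.0.0/0 (H3) depth=0
  lookup 116.33.0.8: bits 0111010000100001 walk d0:H3→d1:-→d2:-→d3:-→d4:-→d5:-→d6:-→d7:-→d8:-→d9:-→d10:-→d11:-→d12:-→d13:-→d14:-→d15:-→d16:H3 -> H3
  lookup 44.72.114.119: bits 0 walk d0:H3→d1:- -> H3
  lookup 116.33.170.220: bits 011101000010000110101010 walk d0:H3→d1:-→d2:-→d3:-→d4:-→d5:-→d6:-→d7:-→d8:-→d9:-→d10:-→d11:-→d12:-→d13:-→d14:-→d15:-→d16:H3→d17:-→d18:-→d19:-→d20:-→d21:-→d22:-→d23:-→d24:H4 -> H4
  lookup 65.102.223.164: bits 0100000101100110110111111010 walk d0:H3→d1:-→d2:-→d3:-→d4:-→d5:-→d6:-→d7:-→d8:-→d9:-→d10:-→d11:-→d12:H2→d13:-→d14:-→d15:-→d16:-→d17:-→d18:-→d19:-→d20:-→d21:-→d22:-→d23:-→d24:-→d25:-→d26:-→d27:-→d28:H6 -> H6
  + 116.33.170.208/28 (H0) depth=28
  + 116.33.170.0/24 (H1) depth=24
  + 0.0.0.0/0 (H7) depth=0
  + 65.102.222.0/23 (H1) depth=23
  + 65.102.223.128/26 (H4) depth=26
  + 0.0.0.0/1 (H3) depth=1
  lookup 116.33.3.238: bits 0111010000100001 walk d0:H7→d1:H3→d2:-→d3:-→d4:-→d5:-→d6:-→d7:-→d8:-→d9:-→d10:-→d11:-→d12:-→d13:-→d14:-→d15:-→d16:H3 -> H3
  + 22.64.0.0/13 (H4) depth=13
  lookup 65.102.223.128: bits 01000001011001101101111110 walk d0:H7→d1:H3→d2:-→d3:-→d4:-→d5:-→d6:-→d7:-→d8:-→d9:-→d10:-→d11:-→d12:H2→d13:-→d14:-→d15:-→d16:-→d17:-→d18:-→d19:-→d20:-→d21:-→d22:-→d23:H1→d24:-→d25:-→d26:H4 -> H4
  + 65.100.0.0/14 (H1) depth=14
  lookup 65.102.223.128: bits 01000001011001101101111110 walk d0:H7→d1:H3→d2:-→d3:-→d4:-→d5:-→d6:-→d7:-→d8:-→d9:-→d10:-→d11:-→d12:H2→d13:-→d14:H1→d15:-→d16:-→d17:-→d18:-→d19:-→d20:-→d21:-→d22:-→d23:H1→d24:-→d25:-→d26:H4 -> H4

== LOOKUPS ==
["H7","H7","H5","H6","H6","H6","H5","H2","H3","H3","H4","H6","H3","H4","H4"]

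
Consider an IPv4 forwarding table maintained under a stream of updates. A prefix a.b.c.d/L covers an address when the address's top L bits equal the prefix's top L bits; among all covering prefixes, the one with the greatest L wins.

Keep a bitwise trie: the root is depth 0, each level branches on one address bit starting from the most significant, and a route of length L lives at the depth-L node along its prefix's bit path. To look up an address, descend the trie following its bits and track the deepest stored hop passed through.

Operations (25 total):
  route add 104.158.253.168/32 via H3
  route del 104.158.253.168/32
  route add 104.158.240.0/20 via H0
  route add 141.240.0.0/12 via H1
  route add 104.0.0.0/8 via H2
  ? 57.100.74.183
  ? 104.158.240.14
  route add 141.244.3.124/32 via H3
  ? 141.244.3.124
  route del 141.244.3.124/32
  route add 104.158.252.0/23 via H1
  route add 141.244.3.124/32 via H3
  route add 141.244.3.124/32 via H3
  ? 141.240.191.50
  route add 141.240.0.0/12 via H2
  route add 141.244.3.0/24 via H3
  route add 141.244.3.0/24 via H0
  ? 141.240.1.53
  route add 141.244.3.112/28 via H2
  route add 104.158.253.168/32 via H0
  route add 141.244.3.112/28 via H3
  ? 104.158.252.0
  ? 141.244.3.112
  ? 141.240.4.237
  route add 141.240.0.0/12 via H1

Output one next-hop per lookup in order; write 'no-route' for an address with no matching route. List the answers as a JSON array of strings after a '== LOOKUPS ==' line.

Trace:
  + 104.158.253.168/32 (H3) depth=32
  del 104.158.253.168/32 (clear depth 32)
  + 104.158.240.0/20 (H0) depth=20
  + 141.240.0.0/12 (H1) depth=12
  + 104.0.0.0/8 (H2) depth=8
  ? 57.100.74.183  path d0:-→d1:-  best=no-route
  ? 104.158.240.14  path d0:-→d1:-→d2:-→d3:-→d4:-→d5:-→d6:-→d7:-→d8:H2→d9:-→d10:-→d11:-→d12:-→d13:-→d14:-→d15:-→d16:-→d17:-→d18:-→d19:-→d20:H0  best=H0
  + 141.244.3.124/32 (H3) depth=32
  ? 141.244.3.124  path d0:-→d1:-→d2:-→d3:-→d4:-→d5:-→d6:-→d7:-→d8:-→d9:-→d10:-→d11:-→d12:H1→d13:-→d14:-→d15:-→d16:-→d17:-→d18:-→d19:-→d20:-→d21:-→d22:-→d23:-→d24:-→d25:-→d26:-→d27:-→d28:-→d29:-→d30:-→d31:-→d32:H3  best=H3
  del 141.244.3.124/32 (clear depth 32)
  + 104.158.252.0/23 (H1) depth=23
  + 141.244.3.124/32 (H3) depth=32
  + 141.244.3.124/32 (H3) depth=32
  ? 141.240.191.50  path d0:-→d1:-→d2:-→d3:-→d4:-→d5:-→d6:-→d7:-→d8:-→d9:-→d10:-→d11:-→d12:H1→d13:-  best=H1
  + 141.240.0.0/12 (H2) depth=12
  + 141.244.3.0/24 (H3) depth=24
  + 141.244.3.0/24 (H0) depth=24
  ? 141.240.1.53  path d0:-→d1:-→d2:-→d3:-→d4:-→d5:-→d6:-→d7:-→d8:-→d9:-→d10:-→d11:-→d12:H2→d13:-  best=H2
  + 141.244.3.112/28 (H2) depth=28
  + 104.158.253.168/32 (H0) depth=32
  + 141.244.3.112/28 (H3) depth=28
  ? 104.158.252.0  path d0:-→d1:-→d2:-→d3:-→d4:-→d5:-→d6:-→d7:-→d8:H2→d9:-→d10:-→d11:-→d12:-→d13:-→d14:-→d15:-→d16:-→d17:-→d18:-→d19:-→d20:H0→d21:-→d22:-→d23:H1  best=H1
  ? 141.244.3.112  path d0:-→d1:-→d2:-→d3:-→d4:-→d5:-→d6:-→d7:-→d8:-→d9:-→d10:-→d11:-→d12:H2→d13:-→d14:-→d15:-→d16:-→d17:-→d18:-→d19:-→d20:-→d21:-→d22:-→d23:-→d24:H0→d25:-→d26:-→d27:-→d28:H3  best=H3
  ? 141.240.4.237  path d0:-→d1:-→d2:-→d3:-→d4:-→d5:-→d6:-→d7:-→d8:-→d9:-→d10:-→d11:-→d12:H2→d13:-  best=H2
  + 141.240.0.0/12 (H1) depth=12

== LOOKUPS ==
["no-route","H0","H3","H1","H2","H1","H3","H2"]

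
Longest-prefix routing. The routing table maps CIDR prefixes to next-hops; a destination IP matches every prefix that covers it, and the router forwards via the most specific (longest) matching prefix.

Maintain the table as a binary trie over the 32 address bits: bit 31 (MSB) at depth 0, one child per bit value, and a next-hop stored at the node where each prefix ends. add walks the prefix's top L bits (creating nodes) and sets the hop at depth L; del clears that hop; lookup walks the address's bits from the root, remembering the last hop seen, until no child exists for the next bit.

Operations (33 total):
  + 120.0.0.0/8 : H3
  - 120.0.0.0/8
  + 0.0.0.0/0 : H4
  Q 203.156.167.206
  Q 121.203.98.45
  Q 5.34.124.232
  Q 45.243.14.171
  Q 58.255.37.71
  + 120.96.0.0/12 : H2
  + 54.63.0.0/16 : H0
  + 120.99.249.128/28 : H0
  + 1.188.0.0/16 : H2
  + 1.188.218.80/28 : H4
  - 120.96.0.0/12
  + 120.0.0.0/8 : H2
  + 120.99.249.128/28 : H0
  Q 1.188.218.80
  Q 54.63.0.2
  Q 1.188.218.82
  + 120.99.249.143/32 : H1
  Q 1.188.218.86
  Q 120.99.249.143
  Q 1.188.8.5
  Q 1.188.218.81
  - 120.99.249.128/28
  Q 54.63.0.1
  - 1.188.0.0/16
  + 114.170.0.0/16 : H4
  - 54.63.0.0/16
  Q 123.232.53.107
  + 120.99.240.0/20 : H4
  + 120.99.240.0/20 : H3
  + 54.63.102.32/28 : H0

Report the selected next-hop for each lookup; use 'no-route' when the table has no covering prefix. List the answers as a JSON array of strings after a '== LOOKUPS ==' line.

Apply in order:
  + 120.0.0.0/8 (H3) depth=8
  del 120.0.0.0/8 (clear depth 8)
  + 0.0.0.0/0 (H4) depth=0
  Q 203.156.167.206: descend ε ; hops seen [H4] ; pick H4
  Q 121.203.98.45: descend 0111100 ; hops seen [H4] ; pick H4
  Q 5.34.124.232: descend 0 ; hops seen [H4] ; pick H4
  Q 45.243.14.171: descend 0 ; hops seen [H4] ; pick H4
  Q 58.255.37.71: descend 0 ; hops seen [H4] ; pick H4
  + 120.96.0.0/12 (H2) depth=12
  + 54.63.0.0/16 (H0) depth=16
  + 120.99.249.128/28 (H0) depth=28
  + 1.188.0.0/16 (H2) depth=16
  + 1.188.218.80/28 (H4) depth=28
  del 120.96.0.0/12 (clear depth 12)
  + 120.0.0.0/8 (H2) depth=8
  + 120.99.249.128/28 (H0) depth=28
  Q 1.188.218.80: descend 0000000110111100110110100101 ; hops seen [H4,H2,H4] ; pick H4
  Q 54.63.0.2: descend 0011011000111111 ; hops seen [H4,H0] ; pick H0
  Q 1.188.218.82: descend 0000000110111100110110100101 ; hops seen [H4,H2,H4] ; pick H4
  + 120.99.249.143/32 (H1) depth=32
  Q 1.188.218.86: descend 0000000110111100110110100101 ; hops seen [H4,H2,H4] ; pick H4
  Q 120.99.249.143: descend 01111000011000111111100110001111 ; hops seen [H4,H2,H0,H1] ; pick H1
  Q 1.188.8.5: descend 0000000110111100 ; hops seen [H4,H2] ; pick H2
  Q 1.188.218.81: descend 0000000110111100110110100101 ; hops seen [H4,H2,H4] ; pick H4
  del 120.99.249.128/28 (clear depth 28)
  Q 54.63.0.1: descend 0011011000111111 ; hops seen [H4,H0] ; pick H0
  del 1.188.0.0/16 (clear depth 16)
  + 114.170.0.0/16 (H4) depth=16
  del 54.63.0.0/16 (clear depth 16)
  Q 123.232.53.107: descend 011110 ; hops seen [H4] ; pick H4
  + 120.99.240.0/20 (H4) depth=20
  + 120.99.240.0/20 (H3) depth=20
  + 54.63.102.32/28 (H0) depth=28

== LOOKUPS ==
["H4","H4","H4","H4","H4","H4","H0","H4","H4","H1","H2","H4","H0","H4"]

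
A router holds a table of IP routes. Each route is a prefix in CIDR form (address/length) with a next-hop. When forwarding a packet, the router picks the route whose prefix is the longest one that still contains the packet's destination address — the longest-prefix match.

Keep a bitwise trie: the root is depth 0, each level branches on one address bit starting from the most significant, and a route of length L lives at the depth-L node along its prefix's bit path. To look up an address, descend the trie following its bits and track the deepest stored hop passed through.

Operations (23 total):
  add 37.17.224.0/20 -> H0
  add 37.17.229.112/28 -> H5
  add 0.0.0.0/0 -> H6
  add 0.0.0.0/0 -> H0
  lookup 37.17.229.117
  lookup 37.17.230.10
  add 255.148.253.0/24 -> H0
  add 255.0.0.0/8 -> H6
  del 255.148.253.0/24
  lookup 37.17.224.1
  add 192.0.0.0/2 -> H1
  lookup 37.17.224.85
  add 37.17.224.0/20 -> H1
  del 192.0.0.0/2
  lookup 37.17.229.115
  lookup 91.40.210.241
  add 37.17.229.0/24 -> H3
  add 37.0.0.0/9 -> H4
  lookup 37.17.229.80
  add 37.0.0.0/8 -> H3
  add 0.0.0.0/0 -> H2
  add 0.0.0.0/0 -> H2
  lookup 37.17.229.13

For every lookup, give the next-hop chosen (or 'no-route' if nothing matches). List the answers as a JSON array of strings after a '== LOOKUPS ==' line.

Process each operation:
  add 37.17.224.0/20 -> H0 at depth 20
  add 37.17.229.112/28 -> H5 at depth 28
  add 0.0.0.0/0 -> H6 at depth 0
  add 0.0.0.0/0 -> H0 at depth 0
  ? 37.17.229.117  path d0:H0→d1:-→d2:-→d3:-→d4:-→d5:-→d6:-→d7:-→d8:-→d9:-→d10:-→d11:-→d12:-→d13:-→d14:-→d15:-→d16:-→d17:-→d18:-→d19:-→d20:H0→d21:-→d22:-→d23:-→d24:-→d25:-→d26:-→d27:-→d28:H5  best=H5
  ? 37.17.230.10  path d0:H0→d1:-→d2:-→d3:-→d4:-→d5:-→d6:-→d7:-→d8:-→d9:-→d10:-→d11:-→d12:-→d13:-→d14:-→d15:-→d16:-→d17:-→d18:-→d19:-→d20:H0→d21:-→d22:-  best=H0
  add 255.148.253.0/24 -> H0 at depth 24
  add 255.0.0.0/8 -> H6 at depth 8
  del 255.148.253.0/24 (clear depth 24)
  ? 37.17.224.1  path d0:H0→d1:-→d2:-→d3:-→d4:-→d5:-→d6:-→d7:-→d8:-→d9:-→d10:-→d11:-→d12:-→d13:-→d14:-→d15:-→d16:-→d17:-→d18:-→d19:-→d20:H0→d21:-  best=H0
  add 192.0.0.0/2 -> H1 at depth 2
  ? 37.17.224.85  path d0:H0→d1:-→d2:-→d3:-→d4:-→d5:-→d6:-→d7:-→d8:-→d9:-→d10:-→d11:-→d12:-→d13:-→d14:-→d15:-→d16:-→d17:-→d18:-→d19:-→d20:H0→d21:-  best=H0
  add 37.17.224.0/20 -> H1 at depth 20
  del 192.0.0.0/2 (clear depth 2)
  ? 37.17.229.115  path d0:H0→d1:-→d2:-→d3:-→d4:-→d5:-→d6:-→d7:-→d8:-→d9:-→d10:-→d11:-→d12:-→d13:-→d14:-→d15:-→d16:-→d17:-→d18:-→d19:-→d20:H1→d21:-→d22:-→d23:-→d24:-→d25:-→d26:-→d27:-→d28:H5  best=H5
  ? 91.40.210.241  path d0:H0→d1:-  best=H0
  add 37.17.229.0/24 -> H3 at depth 24
  add 37.0.0.0/9 -> H4 at depth 9
  ? 37.17.229.80  path d0:H0→d1:-→d2:-→d3:-→d4:-→d5:-→d6:-→d7:-→d8:-→d9:H4→d10:-→d11:-→d12:-→d13:-→d14:-→d15:-→d16:-→d17:-→d18:-→d19:-→d20:H1→d21:-→d22:-→d23:-→d24:H3→d25:-→d26:-  best=H3
  add 37.0.0.0/8 -> H3 at depth 8
  add 0.0.0.0/0 -> H2 at depth 0
  add 0.0.0.0/0 -> H2 at depth 0
  ? 37.17.229.13  path d0:H2→d1:-→d2:-→d3:-→d4:-→d5:-→d6:-→d7:-→d8:H3→d9:H4→d10:-→d11:-→d12:-→d13:-→d14:-→d15:-→d16:-→d17:-→d18:-→d19:-→d20:H1→d21:-→d22:-→d23:-→d24:H3→d25:-  best=H3

== LOOKUPS ==
["H5","H0","H0","H0","H5","H0","H3","H3"]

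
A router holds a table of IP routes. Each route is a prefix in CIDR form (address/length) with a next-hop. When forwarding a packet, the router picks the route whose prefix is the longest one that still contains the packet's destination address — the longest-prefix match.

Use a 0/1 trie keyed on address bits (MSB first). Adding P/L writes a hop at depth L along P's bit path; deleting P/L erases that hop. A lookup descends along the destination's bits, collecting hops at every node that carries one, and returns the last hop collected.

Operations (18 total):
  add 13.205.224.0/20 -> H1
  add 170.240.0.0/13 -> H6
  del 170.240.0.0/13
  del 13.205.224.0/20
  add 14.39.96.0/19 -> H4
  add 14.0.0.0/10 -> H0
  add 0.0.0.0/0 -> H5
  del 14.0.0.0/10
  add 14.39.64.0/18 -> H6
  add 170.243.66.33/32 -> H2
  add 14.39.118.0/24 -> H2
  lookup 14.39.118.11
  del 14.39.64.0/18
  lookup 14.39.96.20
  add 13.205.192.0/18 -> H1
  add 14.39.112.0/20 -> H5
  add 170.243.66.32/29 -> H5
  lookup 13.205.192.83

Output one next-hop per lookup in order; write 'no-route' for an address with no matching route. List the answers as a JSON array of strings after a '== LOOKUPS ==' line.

Process each operation:
  + 13.205.224.0/20 (H1) depth=20
  + 170.240.0.0/13 (H6) depth=13
  del 170.240.0.0/13 (clear depth 13)
  del 13.205.224.0/20 (clear depth 20)
  + 14.39.96.0/19 (H4) depth=19
  + 14.0.0.0/10 (H0) depth=10
  + 0.0.0.0/0 (H5) depth=0
  del 14.0.0.0/10 (clear depth 10)
  + 14.39.64.0/18 (H6) depth=18
  + 170.243.66.33/32 (H2) depth=32
  + 14.39.118.0/24 (H2) depth=24
  lookup 14.39.118.11: bits 000011100010011101110110 walk d0:H5→d1:-→d2:-→d3:-→d4:-→d5:-→d6:-→d7:-→d8:-→d9:-→d10:-→d11:-→d12:-→d13:-→d14:-→d15:-→d16:-→d17:-→d18:H6→d19:H4→d20:-→d21:-→d22:-→d23:-→d24:H2 -> H2
  del 14.39.64.0/18 (clear depth 18)
  lookup 14.39.96.20: bits 0000111000100111011 walk d0:H5→d1:-→d2:-→d3:-→d4:-→d5:-→d6:-→d7:-→d8:-→d9:-→d10:-→d11:-→d12:-→d13:-→d14:-→d15:-→d16:-→d17:-→d18:-→d19:H4 -> H4
  + 13.205.192.0/18 (H1) depth=18
  + 14.39.112.0/20 (H5) depth=20
  + 170.243.66.32/29 (H5) depth=29
  lookup 13.205.192.83: bits 000011011100110111 walk d0:H5→d1:-→d2:-→d3:-→d4:-→d5:-→d6:-→d7:-→d8:-→d9:-→d10:-→d11:-→d12:-→d13:-→d14:-→d15:-→d16:-→d17:-→d18:H1 -> H1

== LOOKUPS ==
["H2","H4","H1"]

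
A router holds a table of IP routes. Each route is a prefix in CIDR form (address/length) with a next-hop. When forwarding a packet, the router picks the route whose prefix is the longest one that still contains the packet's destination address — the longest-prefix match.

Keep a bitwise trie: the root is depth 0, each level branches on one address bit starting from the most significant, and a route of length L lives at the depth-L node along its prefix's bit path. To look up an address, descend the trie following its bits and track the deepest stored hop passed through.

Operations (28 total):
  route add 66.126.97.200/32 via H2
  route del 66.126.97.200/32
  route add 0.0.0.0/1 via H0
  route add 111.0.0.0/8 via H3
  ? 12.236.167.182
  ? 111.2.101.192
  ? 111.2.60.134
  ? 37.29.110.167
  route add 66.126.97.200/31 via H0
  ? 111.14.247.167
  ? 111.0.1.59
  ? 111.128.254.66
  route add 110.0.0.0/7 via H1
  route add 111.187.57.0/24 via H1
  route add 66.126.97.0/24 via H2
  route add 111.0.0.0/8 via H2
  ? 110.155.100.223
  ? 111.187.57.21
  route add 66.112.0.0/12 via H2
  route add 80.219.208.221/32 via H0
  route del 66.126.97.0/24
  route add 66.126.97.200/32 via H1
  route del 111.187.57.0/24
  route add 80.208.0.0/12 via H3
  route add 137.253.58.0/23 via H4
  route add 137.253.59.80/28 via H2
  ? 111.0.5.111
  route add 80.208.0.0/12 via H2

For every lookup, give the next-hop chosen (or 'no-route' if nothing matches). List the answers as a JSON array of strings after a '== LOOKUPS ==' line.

Process each operation:
  + 66.126.97.200/32 (H2) depth=32
  del 66.126.97.200/32 (clear depth 32)
  + 0.0.0.0/1 (H0) depth=1
  + 111.0.0.0/8 (H3) depth=8
  lookup 12.236.167.182: bits 0 walk d0:-→d1:H0 -> H0
  lookup 111.2.101.192: bits 01101111 walk d0:-→d1:H0→d2:-→d3:-→d4:-→d5:-→d6:-→d7:-→d8:H3 -> H3
  lookup 111.2.60.134: bits 01101111 walk d0:-→d1:H0→d2:-→d3:-→d4:-→d5:-→d6:-→d7:-→d8:H3 -> H3
  lookup 37.29.110.167: bits 0 walk d0:-→d1:H0 -> H0
  + 66.126.97.200/31 (H0) depth=31
  lookup 111.14.247.167: bits 01101111 walk d0:-→d1:H0→d2:-→d3:-→d4:-→d5:-→d6:-→d7:-→d8:H3 -> H3
  lookup 111.0.1.59: bits 01101111 walk d0:-→d1:H0→d2:-→d3:-→d4:-→d5:-→d6:-→d7:-→d8:H3 -> H3
  lookup 111.128.254.66: bits 01101111 walk d0:-→d1:H0→d2:-→d3:-→d4:-→d5:-→d6:-→d7:-→d8:H3 -> H3
  + 110.0.0.0/7 (H1) depth=7
  + 111.187.57.0/24 (H1) depth=24
  + 66.126.97.0/24 (H2) depth=24
  + 111.0.0.0/8 (H2) depth=8
  lookup 110.155.100.223: bits 0110111 walk d0:-→d1:H0→d2:-→d3:-→d4:-→d5:-→d6:-→d7:H1 -> H1
  lookup 111.187.57.21: bits 011011111011101100111001 walk d0:-→d1:H0→d2:-→d3:-→d4:-→d5:-→d6:-→d7:H1→d8:H2→d9:-→d10:-→d11:-→d12:-→d13:-→d14:-→d15:-→d16:-→d17:-→d18:-→d19:-→d20:-→d21:-→d22:-→d23:-→d24:H1 -> H1
  + 66.112.0.0/12 (H2) depth=12
  + 80.219.208.221/32 (H0) depth=32
  del 66.126.97.0/24 (clear depth 24)
  + 66.126.97.200/32 (H1) depth=32
  del 111.187.57.0/24 (clear depth 24)
  + 80.208.0.0/12 (H3) depth=12
  + 137.253.58.0/23 (H4) depth=23
  + 137.253.59.80/28 (H2) depth=28
  lookup 111.0.5.111: bits 01101111 walk d0:-→d1:H0→d2:-→d3:-→d4:-→d5:-→d6:-→d7:H1→d8:H2 -> H2
  + 80.208.0.0/12 (H2) depth=12

== LOOKUPS ==
["H0","H3","H3","H0","H3","H3","H3","H1","H1","H2"]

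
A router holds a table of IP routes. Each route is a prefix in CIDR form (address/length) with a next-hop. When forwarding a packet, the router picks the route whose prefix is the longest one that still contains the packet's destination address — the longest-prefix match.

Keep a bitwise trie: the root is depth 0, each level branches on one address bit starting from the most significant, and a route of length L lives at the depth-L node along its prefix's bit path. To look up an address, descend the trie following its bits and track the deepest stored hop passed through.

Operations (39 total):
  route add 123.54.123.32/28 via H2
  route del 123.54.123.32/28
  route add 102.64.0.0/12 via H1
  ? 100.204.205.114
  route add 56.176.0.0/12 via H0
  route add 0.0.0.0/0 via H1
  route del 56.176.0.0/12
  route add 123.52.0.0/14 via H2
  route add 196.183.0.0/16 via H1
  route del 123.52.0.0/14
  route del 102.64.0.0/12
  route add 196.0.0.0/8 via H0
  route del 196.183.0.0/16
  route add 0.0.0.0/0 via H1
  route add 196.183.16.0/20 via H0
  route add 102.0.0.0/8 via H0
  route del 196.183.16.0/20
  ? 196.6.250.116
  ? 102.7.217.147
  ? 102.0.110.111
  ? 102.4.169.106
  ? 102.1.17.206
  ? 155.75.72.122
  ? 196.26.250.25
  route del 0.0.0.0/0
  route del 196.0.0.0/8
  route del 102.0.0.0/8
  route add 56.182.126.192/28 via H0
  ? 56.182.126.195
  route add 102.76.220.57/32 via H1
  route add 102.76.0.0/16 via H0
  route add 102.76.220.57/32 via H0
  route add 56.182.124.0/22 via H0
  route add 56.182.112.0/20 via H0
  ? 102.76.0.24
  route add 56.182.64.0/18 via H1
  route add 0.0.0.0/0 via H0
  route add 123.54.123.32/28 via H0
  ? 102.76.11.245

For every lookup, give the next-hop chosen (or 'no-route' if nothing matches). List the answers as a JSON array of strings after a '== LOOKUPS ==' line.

Trace:
  add 123.54.123.32/28 -> H2 at depth 28
  - 123.54.123.32/28 clear@28
  add 102.64.0.0/12 -> H1 at depth 12
  Q 100.204.205.114: descend 011001 ; hops seen [∅] ; pick no-route
  add 56.176.0.0/12 -> H0 at depth 12
  add 0.0.0.0/0 -> H1 at depth 0
  - 56.176.0.0/12 clear@12
  add 123.52.0.0/14 -> H2 at depth 14
  add 196.183.0.0/16 -> H1 at depth 16
  - 123.52.0.0/14 clear@14
  - 102.64.0.0/12 clear@12
  add 196.0.0.0/8 -> H0 at depth 8
  - 196.183.0.0/16 clear@16
  add 0.0.0.0/0 -> H1 at depth 0
  add 196.183.16.0/20 -> H0 at depth 20
  add 102.0.0.0/8 -> H0 at depth 8
  - 196.183.16.0/20 clear@20
  Q 196.6.250.116: descend 11000100 ; hops seen [H1,H0] ; pick H0
  Q 102.7.217.147: descend 011001100 ; hops seen [H1,H0] ; pick H0
  Q 102.0.110.111: descend 011001100 ; hops seen [H1,H0] ; pick H0
  Q 102.4.169.106: descend 011001100 ; hops seen [H1,H0] ; pick H0
  Q 102.1.17.206: descend 011001100 ; hops seen [H1,H0] ; pick H0
  Q 155.75.72.122: descend 1 ; hops seen [H1] ; pick H1
  Q 196.26.250.25: descend 11000100 ; hops seen [H1,H0] ; pick H0
  - 0.0.0.0/0 clear@0
  - 196.0.0.0/8 clear@8
  - 102.0.0.0/8 clear@8
  add 56.182.126.192/28 -> H0 at depth 28
  Q 56.182.126.195: descend 0011100010110110011111101100 ; hops seen [H0] ; pick H0
  add 102.76.220.57/32 -> H1 at depth 32
  add 102.76.0.0/16 -> H0 at depth 16
  add 102.76.220.57/32 -> H0 at depth 32
  add 56.182.124.0/22 -> H0 at depth 22
  add 56.182.112.0/20 -> H0 at depth 20
  Q 102.76.0.24: descend 0110011001001100 ; hops seen [H0] ; pick H0
  add 56.182.64.0/18 -> H1 at depth 18
  add 0.0.0.0/0 -> H0 at depth 0
  add 123.54.123.32/28 -> H0 at depth 28
  Q 102.76.11.245: descend 0110011001001100 ; hops seen [H0,H0] ; pick H0

== LOOKUPS ==
["no-route","H0","H0","H0","H0","H0","H1","H0","H0","H0","H0"]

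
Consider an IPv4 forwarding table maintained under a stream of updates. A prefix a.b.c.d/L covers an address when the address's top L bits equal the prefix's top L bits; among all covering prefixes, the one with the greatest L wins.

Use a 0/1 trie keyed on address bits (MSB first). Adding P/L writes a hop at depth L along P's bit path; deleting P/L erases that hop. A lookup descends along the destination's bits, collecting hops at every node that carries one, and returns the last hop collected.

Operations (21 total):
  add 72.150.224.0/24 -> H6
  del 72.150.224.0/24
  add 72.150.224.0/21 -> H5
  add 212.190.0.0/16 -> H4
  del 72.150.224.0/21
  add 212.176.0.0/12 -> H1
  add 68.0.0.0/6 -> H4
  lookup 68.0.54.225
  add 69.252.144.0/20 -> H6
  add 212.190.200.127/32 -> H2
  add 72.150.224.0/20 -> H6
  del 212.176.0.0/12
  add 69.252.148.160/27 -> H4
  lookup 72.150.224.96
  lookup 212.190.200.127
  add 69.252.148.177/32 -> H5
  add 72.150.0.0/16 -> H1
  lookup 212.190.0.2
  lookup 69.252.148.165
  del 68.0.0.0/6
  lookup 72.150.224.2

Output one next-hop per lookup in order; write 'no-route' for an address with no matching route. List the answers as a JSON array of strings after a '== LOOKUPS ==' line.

Process each operation:
  + 72.150.224.0/24 (H6) depth=24
  - 72.150.224.0/24 clear@24
  + 72.150.224.0/21 (H5) depth=21
  + 212.190.0.0/16 (H4) depth=16
  - 72.150.224.0/21 clear@21
  + 212.176.0.0/12 (H1) depth=12
  + 68.0.0.0/6 (H4) depth=6
  Q 68.0.54.225: descend 010001 ; hops seen [H4] ; pick H4
  + 69.252.144.0/20 (H6) depth=20
  + 212.190.200.127/32 (H2) depth=32
  + 72.150.224.0/20 (H6) depth=20
  - 212.176.0.0/12 clear@12
  + 69.252.148.160/27 (H4) depth=27
  Q 72.150.224.96: descend 010010001001011011100000 ; hops seen [H6] ; pick H6
  Q 212.190.200.127: descend 11010100101111101100100001111111 ; hops seen [H4,H2] ; pick H2
  + 69.252.148.177/32 (H5) depth=32
  + 72.150.0.0/16 (H1) depth=16
  Q 212.190.0.2: descend 1101010010111110 ; hops seen [H4] ; pick H4
  Q 69.252.148.165: descend 010001011111110010010100101 ; hops seen [H4,H6,H4] ; pick H4
  - 68.0.0.0/6 clear@6
  Q 72.150.224.2: descend 010010001001011011100000 ; hops seen [H1,H6] ; pick H6

== LOOKUPS ==
["H4","H6","H2","H4","H4","H6"]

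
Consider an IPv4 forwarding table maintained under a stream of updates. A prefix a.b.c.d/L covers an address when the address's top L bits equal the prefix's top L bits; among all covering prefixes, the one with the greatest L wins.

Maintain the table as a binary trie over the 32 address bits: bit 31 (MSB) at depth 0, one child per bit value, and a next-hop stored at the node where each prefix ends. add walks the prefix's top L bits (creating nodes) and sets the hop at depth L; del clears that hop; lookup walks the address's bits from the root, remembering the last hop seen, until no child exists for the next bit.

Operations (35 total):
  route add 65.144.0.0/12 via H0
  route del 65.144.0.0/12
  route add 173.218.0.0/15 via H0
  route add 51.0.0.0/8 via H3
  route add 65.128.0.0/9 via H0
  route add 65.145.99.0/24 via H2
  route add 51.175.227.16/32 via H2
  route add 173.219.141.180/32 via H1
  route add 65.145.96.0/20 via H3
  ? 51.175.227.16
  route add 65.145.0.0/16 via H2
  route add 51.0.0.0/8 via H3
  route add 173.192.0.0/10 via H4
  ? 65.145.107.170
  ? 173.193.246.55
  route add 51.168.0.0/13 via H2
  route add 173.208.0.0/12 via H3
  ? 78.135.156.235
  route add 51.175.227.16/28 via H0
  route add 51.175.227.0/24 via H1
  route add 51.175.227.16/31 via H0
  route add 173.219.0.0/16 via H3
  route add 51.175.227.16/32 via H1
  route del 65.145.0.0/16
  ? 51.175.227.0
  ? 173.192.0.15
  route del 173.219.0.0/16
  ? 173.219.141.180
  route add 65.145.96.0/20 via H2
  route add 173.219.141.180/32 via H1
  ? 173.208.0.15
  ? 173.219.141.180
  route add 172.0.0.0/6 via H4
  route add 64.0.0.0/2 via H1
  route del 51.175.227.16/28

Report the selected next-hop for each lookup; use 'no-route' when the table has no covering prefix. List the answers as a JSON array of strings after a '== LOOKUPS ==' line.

Trace:
  + 65.144.0.0/12 (H0) depth=12
  del 65.144.0.0/12 (clear depth 12)
  + 173.218.0.0/15 (H0) depth=15
  + 51.0.0.0/8 (H3) depth=8
  + 65.128.0.0/9 (H0) depth=9
  + 65.145.99.0/24 (H2) depth=24
  + 51.175.227.16/32 (H2) depth=32
  + 173.219.141.180/32 (H1) depth=32
  + 65.145.96.0/20 (H3) depth=20
  Q 51.175.227.16: descend 00110011101011111110001100010000 ; hops seen [H3,H2] ; pick H2
  + 65.145.0.0/16 (H2) depth=16
  + 51.0.0.0/8 (H3) depth=8
  + 173.192.0.0/10 (H4) depth=10
  Q 65.145.107.170: descend 01000001100100010110 ; hops seen [H0,H2,H3] ; pick H3
  Q 173.193.246.55: descend 10101101110 ; hops seen [H4] ; pick H4
  + 51.168.0.0/13 (H2) depth=13
  + 173.208.0.0/12 (H3) depth=12
  Q 78.135.156.235: descend 0100 ; hops seen [∅] ; pick no-route
  + 51.175.227.16/28 (H0) depth=28
  + 51.175.227.0/24 (H1) depth=24
  + 51.175.227.16/31 (H0) depth=31
  + 173.219.0.0/16 (H3) depth=16
  + 51.175.227.16/32 (H1) depth=32
  del 65.145.0.0/16 (clear depth 16)
  Q 51.175.227.0: descend 001100111010111111100011000 ; hops seen [H3,H2,H1] ; pick H1
  Q 173.192.0.15: descend 10101101110 ; hops seen [H4] ; pick H4
  del 173.219.0.0/16 (clear depth 16)
  Q 173.219.141.180: descend 10101101110110111000110110110100 ; hops seen [H4,H3,H0,H1] ; pick H1
  + 65.145.96.0/20 (H2) depth=20
  + 173.219.141.180/32 (H1) depth=32
  Q 173.208.0.15: descend 101011011101 ; hops seen [H4,H3] ; pick H3
  Q 173.219.141.180: descend 10101101110110111000110110110100 ; hops seen [H4,H3,H0,H1] ; pick H1
  + 172.0.0.0/6 (H4) depth=6
  + 64.0.0.0/2 (H1) depth=2
  del 51.175.227.16/28 (clear depth 28)

== LOOKUPS ==
["H2","H3","H4","no-route","H1","H4","H1","H3","H1"]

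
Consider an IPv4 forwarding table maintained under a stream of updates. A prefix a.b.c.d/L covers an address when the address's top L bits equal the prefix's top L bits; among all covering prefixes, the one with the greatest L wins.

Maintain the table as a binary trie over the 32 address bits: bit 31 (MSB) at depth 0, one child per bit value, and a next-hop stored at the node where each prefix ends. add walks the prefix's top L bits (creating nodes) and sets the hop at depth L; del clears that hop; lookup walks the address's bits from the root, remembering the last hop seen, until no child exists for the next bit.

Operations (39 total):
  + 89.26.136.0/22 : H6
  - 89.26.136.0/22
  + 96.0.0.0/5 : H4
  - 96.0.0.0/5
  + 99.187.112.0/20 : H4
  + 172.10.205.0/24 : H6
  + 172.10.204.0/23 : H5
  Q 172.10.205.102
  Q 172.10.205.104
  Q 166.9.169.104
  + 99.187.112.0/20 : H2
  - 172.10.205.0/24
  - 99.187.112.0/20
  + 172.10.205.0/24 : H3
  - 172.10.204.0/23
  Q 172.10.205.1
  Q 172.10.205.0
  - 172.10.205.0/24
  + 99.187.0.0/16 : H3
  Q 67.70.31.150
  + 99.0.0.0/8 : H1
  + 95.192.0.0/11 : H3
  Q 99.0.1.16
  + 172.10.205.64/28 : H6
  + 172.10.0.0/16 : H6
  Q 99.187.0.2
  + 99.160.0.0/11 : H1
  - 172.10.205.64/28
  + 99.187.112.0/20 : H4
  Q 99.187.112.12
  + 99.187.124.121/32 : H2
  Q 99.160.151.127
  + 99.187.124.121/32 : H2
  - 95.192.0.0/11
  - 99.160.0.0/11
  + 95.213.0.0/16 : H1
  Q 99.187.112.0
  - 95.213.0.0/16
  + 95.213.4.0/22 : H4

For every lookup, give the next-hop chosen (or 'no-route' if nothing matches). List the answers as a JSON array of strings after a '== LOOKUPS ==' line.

Trace:
  + 89.26.136.0/22 (H6) depth=22
  - 89.26.136.0/22 clear@22
  + 96.0.0.0/5 (H4) depth=5
  - 96.0.0.0/5 clear@5
  + 99.187.112.0/20 (H4) depth=20
  + 172.10.205.0/24 (H6) depth=24
  + 172.10.204.0/23 (H5) depth=23
  Q 172.10.205.102: descend 101011000000101011001101 ; hops seen [H5,H6] ; pick H6
  Q 172.10.205.104: descend 101011000000101011001101 ; hops seen [H5,H6] ; pick H6
  Q 166.9.169.104: descend 1010 ; hops seen [∅] ; pick no-route
  + 99.187.112.0/20 (H2) depth=20
  - 172.10.205.0/24 clear@24
  - 99.187.112.0/20 clear@20
  + 172.10.205.0/24 (H3) depth=24
  - 172.10.204.0/23 clear@23
  Q 172.10.205.1: descend 101011000000101011001101 ; hops seen [H3] ; pick H3
  Q 172.10.205.0: descend 101011000000101011001101 ; hops seen [H3] ; pick H3
  - 172.10.205.0/24 clear@24
  + 99.187.0.0/16 (H3) depth=16
  Q 67.70.31.150: descend 010 ; hops seen [∅] ; pick no-route
  + 99.0.0.0/8 (H1) depth=8
  + 95.192.0.0/11 (H3) depth=11
  Q 99.0.1.16: descend 01100011 ; hops seen [H1] ; pick H1
  + 172.10.205.64/28 (H6) depth=28
  + 172.10.0.0/16 (H6) depth=16
  Q 99.187.0.2: descend 01100011101110110 ; hops seen [H1,H3] ; pick H3
  + 99.160.0.0/11 (H1) depth=11
  - 172.10.205.64/28 clear@28
  + 99.187.112.0/20 (H4) depth=20
  Q 99.187.112.12: descend 01100011101110110111 ; hops seen [H1,H1,H3,H4] ; pick H4
  + 99.187.124.121/32 (H2) depth=32
  Q 99.160.151.127: descend 01100011101 ; hops seen [H1,H1] ; pick H1
  + 99.187.124.121/32 (H2) depth=32
  - 95.192.0.0/11 clear@11
  - 99.160.0.0/11 clear@11
  + 95.213.0.0/16 (H1) depth=16
  Q 99.187.112.0: descend 01100011101110110111 ; hops seen [H1,H3,H4] ; pick H4
  - 95.213.0.0/16 clear@16
  + 95.213.4.0/22 (H4) depth=22

== LOOKUPS ==
["H6","H6","no-route","H3","H3","no-route","H1","H3","H4","H1","H4"]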